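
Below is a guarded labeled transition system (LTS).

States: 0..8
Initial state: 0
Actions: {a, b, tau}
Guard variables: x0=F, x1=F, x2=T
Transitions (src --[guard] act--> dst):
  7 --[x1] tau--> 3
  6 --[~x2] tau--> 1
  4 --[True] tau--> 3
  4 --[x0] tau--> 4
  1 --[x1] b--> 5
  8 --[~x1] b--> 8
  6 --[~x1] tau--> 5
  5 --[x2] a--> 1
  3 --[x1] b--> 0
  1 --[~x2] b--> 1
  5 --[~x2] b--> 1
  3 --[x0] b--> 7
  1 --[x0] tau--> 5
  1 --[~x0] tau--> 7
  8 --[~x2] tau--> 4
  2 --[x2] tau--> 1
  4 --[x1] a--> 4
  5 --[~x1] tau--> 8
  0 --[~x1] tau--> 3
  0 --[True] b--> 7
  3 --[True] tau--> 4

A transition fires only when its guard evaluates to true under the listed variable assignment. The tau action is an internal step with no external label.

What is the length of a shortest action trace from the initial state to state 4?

Breadth-first toward 4:
  depth 0: {0}
  depth 1: {3,7}
  depth 2: {4}
4 enters at depth 2; path tau·tau

Answer: 2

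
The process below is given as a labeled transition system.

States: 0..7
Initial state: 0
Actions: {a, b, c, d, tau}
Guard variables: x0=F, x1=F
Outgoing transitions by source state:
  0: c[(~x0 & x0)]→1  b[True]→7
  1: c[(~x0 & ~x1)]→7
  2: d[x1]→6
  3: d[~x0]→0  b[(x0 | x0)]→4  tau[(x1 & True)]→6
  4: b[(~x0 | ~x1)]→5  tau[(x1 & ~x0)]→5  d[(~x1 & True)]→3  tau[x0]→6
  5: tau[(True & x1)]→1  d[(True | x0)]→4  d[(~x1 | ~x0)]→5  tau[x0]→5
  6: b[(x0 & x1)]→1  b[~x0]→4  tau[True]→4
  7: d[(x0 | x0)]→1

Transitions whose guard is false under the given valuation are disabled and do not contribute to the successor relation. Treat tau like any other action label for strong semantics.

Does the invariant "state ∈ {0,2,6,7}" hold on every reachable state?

Safe = {0,2,6,7}
Reach set: {0,7}
  0: ok
  7: ok

Answer: INVARIANT HOLDS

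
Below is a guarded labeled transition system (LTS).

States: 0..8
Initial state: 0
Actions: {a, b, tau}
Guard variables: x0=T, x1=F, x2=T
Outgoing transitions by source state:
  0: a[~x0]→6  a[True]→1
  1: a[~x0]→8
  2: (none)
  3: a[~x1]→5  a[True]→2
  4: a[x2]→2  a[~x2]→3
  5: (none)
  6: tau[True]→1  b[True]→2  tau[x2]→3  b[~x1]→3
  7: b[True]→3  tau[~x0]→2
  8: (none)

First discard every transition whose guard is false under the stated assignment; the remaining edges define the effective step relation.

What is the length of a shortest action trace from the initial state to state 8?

Answer: UNREACHABLE

Analysis:
Breadth-first toward 8:
  L0 = {0}
  L1 = {1}
8 never appears.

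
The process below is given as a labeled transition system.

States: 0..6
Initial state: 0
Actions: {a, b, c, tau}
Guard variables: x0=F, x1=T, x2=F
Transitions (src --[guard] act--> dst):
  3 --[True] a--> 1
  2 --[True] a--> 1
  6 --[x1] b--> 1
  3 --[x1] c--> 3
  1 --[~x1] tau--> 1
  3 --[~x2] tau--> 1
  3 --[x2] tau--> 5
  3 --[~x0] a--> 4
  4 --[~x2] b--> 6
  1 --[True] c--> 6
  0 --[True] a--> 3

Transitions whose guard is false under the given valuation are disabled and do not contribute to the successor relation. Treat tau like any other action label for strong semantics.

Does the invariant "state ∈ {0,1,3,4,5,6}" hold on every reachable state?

Inv-set: {0,1,3,4,5,6}
Reach set: {0,1,3,4,6}
  0: ✓
  1: ✓
  3: ✓
  4: ✓
  6: ✓

Answer: INVARIANT HOLDS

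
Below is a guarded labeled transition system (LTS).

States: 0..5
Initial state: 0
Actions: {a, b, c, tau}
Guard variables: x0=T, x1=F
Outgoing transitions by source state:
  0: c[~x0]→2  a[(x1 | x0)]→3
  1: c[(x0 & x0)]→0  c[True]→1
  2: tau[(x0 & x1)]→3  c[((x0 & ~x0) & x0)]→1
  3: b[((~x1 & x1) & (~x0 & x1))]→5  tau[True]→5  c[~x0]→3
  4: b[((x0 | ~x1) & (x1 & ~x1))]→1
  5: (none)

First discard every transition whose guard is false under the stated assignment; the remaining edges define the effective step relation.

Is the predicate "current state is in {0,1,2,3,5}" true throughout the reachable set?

Allowed set {0,1,2,3,5}
R = {0,3,5}
  0: safe
  3: safe
  5: safe

Answer: INVARIANT HOLDS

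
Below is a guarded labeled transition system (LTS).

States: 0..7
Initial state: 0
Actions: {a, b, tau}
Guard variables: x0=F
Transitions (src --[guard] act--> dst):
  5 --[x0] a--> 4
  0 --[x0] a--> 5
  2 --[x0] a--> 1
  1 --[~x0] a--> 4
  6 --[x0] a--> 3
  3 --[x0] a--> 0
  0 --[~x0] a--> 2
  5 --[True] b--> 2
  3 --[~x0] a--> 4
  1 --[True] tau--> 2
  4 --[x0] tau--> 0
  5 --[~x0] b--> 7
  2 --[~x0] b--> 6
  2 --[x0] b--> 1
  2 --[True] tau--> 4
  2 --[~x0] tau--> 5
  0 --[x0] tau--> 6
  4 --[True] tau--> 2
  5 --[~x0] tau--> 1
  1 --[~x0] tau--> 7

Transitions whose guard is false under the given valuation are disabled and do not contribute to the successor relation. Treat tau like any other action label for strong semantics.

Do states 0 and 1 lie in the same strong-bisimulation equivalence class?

Refine partition for ~:
  round 0: {{0,1,2,3,4,5,6,7}}
  round 1: {{0,3},{1},{2,5},{4},{6,7}}
  round 2: {{0},{1},{2},{3},{4},{5},{6,7}}
7 equivalence class(es) (converged in 3)
[0]={0}  [1]={1}

Answer: NOT BISIMILAR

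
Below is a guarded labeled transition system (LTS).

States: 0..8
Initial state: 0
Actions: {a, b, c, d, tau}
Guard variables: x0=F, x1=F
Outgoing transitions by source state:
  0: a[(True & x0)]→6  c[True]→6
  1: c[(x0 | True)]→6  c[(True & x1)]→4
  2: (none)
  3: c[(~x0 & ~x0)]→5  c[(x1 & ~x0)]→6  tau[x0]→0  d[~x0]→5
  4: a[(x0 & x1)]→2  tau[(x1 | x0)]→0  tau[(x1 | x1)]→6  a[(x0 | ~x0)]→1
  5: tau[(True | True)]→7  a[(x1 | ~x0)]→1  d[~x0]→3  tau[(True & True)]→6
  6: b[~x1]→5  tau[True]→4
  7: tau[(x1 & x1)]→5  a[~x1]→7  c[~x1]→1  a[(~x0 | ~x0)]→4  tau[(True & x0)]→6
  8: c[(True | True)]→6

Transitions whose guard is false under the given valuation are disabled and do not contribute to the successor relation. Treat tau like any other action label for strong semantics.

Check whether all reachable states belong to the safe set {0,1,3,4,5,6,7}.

Inv-set: {0,1,3,4,5,6,7}
R = {0,1,3,4,5,6,7}
  0: ✓
  1: ✓
  3: ✓
  4: ✓
  5: ✓
  6: ✓
  7: ✓

Answer: INVARIANT HOLDS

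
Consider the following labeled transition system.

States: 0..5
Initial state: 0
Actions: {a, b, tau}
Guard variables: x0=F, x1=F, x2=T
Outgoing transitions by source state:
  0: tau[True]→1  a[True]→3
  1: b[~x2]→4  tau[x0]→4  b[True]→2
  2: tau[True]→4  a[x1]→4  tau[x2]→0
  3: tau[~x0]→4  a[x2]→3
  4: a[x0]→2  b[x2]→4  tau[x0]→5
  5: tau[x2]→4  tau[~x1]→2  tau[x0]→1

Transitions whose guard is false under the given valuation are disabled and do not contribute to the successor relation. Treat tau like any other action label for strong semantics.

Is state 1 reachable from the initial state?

Answer: REACHABLE

Analysis:
Guard filter leaves 10 enabled edge(s).
Layer 0: {0}
Layer 1: {1,3}  total {0,1,3}
Layer 2: {2,4}  total {0,1,2,3,4}
Reachable = {0,1,2,3,4}
witness 1: tau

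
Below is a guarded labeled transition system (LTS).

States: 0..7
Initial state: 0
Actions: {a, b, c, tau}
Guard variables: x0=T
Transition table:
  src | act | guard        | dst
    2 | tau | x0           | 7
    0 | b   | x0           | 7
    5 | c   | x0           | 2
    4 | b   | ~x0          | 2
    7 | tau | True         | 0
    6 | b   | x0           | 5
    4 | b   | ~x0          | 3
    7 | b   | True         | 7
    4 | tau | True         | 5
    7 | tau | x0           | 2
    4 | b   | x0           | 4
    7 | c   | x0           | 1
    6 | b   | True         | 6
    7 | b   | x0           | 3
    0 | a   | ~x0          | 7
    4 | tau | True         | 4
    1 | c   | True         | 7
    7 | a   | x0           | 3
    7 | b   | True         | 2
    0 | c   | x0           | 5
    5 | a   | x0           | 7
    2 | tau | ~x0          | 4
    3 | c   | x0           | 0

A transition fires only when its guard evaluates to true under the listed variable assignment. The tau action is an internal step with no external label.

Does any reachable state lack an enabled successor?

Reachable = {0,1,2,3,5,7}
  0: b→7  c→5  [deg 2]
  1: c→7  [deg 1]
  2: tau→7  [deg 1]
  3: c→0  [deg 1]
  5: a→7  c→2  [deg 2]
  7: a→3  b→2  b→3  b→7  c→1  tau→0  tau→2  [deg 7]

Answer: DEADLOCK-FREE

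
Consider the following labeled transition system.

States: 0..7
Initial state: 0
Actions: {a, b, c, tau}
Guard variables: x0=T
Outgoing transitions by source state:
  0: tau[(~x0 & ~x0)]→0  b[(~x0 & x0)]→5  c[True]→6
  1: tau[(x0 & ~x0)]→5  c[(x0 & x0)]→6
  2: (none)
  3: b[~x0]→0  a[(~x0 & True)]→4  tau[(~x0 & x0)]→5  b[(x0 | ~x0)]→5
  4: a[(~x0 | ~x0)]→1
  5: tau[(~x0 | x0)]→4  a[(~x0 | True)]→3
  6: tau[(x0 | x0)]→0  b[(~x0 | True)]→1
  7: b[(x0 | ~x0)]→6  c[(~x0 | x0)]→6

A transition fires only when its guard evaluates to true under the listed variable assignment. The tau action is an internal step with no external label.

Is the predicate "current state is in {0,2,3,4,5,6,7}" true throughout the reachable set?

Answer: INVARIANT VIOLATED at state 1

Working:
Inv-set: {0,2,3,4,5,6,7}
Reachable = {0,1,6}
  0: safe
  1: ✗ unsafe
  6: safe
witness against invariant: c·b → 1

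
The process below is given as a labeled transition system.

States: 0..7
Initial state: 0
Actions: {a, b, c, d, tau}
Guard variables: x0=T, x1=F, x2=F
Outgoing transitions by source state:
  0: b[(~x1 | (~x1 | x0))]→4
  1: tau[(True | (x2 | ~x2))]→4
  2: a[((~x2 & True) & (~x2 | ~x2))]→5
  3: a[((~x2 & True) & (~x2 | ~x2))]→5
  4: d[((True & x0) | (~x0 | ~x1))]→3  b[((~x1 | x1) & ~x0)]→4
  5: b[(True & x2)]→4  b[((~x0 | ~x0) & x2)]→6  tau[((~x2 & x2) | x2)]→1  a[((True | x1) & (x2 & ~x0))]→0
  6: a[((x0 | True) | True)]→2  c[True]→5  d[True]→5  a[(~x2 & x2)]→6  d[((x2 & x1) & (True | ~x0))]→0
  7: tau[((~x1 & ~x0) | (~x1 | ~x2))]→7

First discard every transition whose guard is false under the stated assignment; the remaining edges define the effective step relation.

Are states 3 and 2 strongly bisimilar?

Bisimulation quotient by refinement:
  P[0] = {{0,1,2,3,4,5,6,7}}
  P[1] = {{0},{1,7},{2,3},{4},{5},{6}}
  P[2] = {{0},{1},{2,3},{4},{5},{6},{7}}
Fixed point at round 3; 7 class(es).
class of 3: {2,3}; class of 2: {2,3}

Answer: BISIMILAR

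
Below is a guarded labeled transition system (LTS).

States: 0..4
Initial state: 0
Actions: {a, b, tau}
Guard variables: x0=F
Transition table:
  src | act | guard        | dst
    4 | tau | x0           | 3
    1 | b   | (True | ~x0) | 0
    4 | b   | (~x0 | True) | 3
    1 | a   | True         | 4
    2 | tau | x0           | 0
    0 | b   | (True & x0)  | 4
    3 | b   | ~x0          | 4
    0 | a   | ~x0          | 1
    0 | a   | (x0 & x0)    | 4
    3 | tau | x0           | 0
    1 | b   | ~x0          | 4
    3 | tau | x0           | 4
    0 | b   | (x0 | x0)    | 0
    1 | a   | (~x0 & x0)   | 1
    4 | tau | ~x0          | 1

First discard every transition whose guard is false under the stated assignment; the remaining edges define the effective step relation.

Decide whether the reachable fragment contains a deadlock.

Reachable = {0,1,3,4}
  0: a→1  [1 out]
  1: a→4  b→0  b→4  [3 out]
  3: b→4  [1 out]
  4: b→3  tau→1  [2 out]

Answer: DEADLOCK-FREE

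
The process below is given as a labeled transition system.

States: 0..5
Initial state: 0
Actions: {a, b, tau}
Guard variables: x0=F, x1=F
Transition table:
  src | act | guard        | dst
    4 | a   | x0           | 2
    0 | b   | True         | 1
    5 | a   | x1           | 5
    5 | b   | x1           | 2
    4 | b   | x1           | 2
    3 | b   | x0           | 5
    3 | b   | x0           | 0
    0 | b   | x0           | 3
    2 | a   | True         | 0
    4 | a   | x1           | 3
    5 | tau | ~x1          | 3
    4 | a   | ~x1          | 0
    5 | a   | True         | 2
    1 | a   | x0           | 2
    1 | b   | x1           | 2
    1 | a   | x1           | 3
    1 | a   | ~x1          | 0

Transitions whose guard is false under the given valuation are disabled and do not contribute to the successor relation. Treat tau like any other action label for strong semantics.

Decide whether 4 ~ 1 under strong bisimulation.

Answer: BISIMILAR

Analysis:
Compute ~ classes (split until stable):
  P[0] = {{0,1,2,3,4,5}}
  P[1] = {{0},{1,2,4},{3},{5}}
4 equivalence class(es) (converged in 2)
class of 4: {1,2,4}; class of 1: {1,2,4}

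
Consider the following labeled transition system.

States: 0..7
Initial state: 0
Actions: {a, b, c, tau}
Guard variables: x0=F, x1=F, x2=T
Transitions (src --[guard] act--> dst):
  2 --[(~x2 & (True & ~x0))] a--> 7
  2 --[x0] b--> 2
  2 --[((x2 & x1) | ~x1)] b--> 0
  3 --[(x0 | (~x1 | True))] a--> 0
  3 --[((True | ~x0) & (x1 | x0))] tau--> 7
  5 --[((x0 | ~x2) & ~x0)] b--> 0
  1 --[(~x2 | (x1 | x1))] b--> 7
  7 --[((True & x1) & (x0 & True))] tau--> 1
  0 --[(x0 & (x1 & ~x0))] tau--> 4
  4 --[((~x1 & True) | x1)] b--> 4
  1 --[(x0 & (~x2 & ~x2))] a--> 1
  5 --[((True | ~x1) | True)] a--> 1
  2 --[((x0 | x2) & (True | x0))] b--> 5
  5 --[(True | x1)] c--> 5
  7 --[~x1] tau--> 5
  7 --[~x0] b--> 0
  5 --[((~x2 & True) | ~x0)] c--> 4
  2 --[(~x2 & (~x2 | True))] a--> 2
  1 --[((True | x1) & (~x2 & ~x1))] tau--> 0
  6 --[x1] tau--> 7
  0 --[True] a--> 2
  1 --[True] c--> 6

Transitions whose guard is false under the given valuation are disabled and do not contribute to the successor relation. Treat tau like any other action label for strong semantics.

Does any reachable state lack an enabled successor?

R = {0,1,2,4,5,6}
  0: a→2  [deg 1]
  1: c→6  [deg 1]
  2: b→0  b→5  [deg 2]
  4: b→4  [deg 1]
  5: a→1  c→4  c→5  [deg 3]
  6: ∅  [STUCK]
Path to 6: a·b·a·c

Answer: DEADLOCK at state 6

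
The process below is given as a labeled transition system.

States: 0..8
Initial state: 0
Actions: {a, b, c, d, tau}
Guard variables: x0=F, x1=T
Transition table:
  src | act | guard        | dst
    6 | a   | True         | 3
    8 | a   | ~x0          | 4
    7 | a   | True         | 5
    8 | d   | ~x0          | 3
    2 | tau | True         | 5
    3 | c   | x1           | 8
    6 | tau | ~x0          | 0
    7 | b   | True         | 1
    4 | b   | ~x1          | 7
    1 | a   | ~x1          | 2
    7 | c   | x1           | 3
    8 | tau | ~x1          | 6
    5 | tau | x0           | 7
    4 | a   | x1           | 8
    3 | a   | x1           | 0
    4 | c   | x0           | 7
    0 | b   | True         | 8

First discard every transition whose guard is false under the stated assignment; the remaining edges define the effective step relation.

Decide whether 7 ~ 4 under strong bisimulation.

Compute ~ classes (split until stable):
  P[0] = {{0,1,2,3,4,5,6,7,8}}
  P[1] = {{0},{1,5},{2},{3},{4},{6},{7},{8}}
stable after 2 split(s): 8 block(s)
[7]={7}  [4]={4}

Answer: NOT BISIMILAR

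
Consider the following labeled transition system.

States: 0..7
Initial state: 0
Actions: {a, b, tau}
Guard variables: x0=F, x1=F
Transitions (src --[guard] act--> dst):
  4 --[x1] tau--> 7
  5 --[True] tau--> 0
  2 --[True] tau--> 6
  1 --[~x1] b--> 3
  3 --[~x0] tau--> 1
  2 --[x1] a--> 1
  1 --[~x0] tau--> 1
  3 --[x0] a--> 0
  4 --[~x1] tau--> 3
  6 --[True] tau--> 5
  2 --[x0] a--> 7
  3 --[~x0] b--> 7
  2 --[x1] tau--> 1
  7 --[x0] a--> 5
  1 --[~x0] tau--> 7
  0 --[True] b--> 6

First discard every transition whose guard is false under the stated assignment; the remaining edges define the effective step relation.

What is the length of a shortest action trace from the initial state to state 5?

Answer: 2

Trace:
Breadth-first toward 5:
  Layer 0: {0}
  Layer 1: {6}
  Layer 2: {5}
5 enters at depth 2; path b·tau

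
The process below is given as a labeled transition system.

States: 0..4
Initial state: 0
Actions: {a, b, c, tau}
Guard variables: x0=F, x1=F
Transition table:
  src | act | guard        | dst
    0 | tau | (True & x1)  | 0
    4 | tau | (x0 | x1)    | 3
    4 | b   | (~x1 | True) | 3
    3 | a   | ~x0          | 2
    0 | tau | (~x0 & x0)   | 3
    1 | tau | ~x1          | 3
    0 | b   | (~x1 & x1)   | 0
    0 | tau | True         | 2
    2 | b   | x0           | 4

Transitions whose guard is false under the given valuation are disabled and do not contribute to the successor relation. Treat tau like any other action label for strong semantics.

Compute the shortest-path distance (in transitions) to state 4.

Answer: UNREACHABLE

Trace:
Layered search for 4:
  L0 = {0}
  L1 = {2}
4 never appears.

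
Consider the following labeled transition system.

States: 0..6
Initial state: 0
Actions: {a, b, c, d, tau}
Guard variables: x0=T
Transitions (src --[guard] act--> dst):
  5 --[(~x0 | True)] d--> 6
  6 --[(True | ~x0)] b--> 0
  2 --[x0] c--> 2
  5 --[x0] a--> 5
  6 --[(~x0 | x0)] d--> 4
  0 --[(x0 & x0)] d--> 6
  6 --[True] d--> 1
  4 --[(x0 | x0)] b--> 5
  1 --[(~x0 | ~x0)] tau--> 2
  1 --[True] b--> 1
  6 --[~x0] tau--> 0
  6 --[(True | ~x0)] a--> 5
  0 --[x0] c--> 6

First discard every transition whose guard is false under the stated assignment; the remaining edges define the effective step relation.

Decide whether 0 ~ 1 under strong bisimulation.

Refine partition for ~:
  round 0: {{0,1,2,3,4,5,6}}
  round 1: {{0},{1,4},{2},{3},{5},{6}}
  round 2: {{0},{1},{2},{3},{4},{5},{6}}
7 equivalence class(es) (converged in 3)
class of 0: {0}; class of 1: {1}

Answer: NOT BISIMILAR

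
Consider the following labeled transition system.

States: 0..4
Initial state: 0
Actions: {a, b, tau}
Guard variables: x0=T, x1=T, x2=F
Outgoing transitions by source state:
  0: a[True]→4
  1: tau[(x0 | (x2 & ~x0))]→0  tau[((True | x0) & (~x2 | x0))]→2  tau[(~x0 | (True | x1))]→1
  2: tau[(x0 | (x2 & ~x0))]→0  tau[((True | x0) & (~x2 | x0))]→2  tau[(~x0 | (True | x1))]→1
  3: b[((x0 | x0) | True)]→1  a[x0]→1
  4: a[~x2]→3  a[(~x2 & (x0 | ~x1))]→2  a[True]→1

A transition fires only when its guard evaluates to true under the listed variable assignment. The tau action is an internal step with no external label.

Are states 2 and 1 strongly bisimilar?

Answer: BISIMILAR

Analysis:
Compute ~ classes (split until stable):
  P[0] = {{0,1,2,3,4}}
  P[1] = {{0,4},{1,2},{3}}
  P[2] = {{0},{1,2},{3},{4}}
4 equivalence class(es) (converged in 3)
[2]={1,2}  [1]={1,2}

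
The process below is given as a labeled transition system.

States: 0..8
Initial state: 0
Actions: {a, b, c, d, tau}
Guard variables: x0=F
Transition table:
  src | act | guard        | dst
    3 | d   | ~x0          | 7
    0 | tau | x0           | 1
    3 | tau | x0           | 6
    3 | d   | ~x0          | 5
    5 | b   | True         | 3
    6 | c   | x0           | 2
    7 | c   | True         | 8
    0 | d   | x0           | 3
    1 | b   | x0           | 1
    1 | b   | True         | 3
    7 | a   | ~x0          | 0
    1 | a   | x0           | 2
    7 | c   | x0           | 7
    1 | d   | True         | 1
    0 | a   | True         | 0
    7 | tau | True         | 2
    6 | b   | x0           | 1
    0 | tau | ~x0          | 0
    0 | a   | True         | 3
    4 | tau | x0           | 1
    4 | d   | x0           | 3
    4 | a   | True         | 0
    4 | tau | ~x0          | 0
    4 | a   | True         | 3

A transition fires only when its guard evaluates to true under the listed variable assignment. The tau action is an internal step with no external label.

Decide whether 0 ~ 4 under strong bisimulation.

Refine partition for ~:
  π0 = {{0,1,2,3,4,5,6,7,8}}
  π1 = {{0,4},{1},{2,6,8},{3},{5},{7}}
6 equivalence class(es) (converged in 2)
[0]={0,4}  [4]={0,4}

Answer: BISIMILAR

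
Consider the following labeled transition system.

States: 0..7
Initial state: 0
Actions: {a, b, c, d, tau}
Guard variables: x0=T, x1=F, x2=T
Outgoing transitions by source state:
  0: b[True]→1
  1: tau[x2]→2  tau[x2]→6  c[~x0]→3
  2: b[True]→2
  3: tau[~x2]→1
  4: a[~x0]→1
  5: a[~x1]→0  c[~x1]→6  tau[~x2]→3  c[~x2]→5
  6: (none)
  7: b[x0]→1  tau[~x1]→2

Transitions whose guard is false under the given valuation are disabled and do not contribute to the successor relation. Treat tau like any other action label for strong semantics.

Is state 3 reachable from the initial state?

Guard filter leaves 8 enabled edge(s).
L0 = {0}
L1 = {1}  now seen {0,1}
L2 = {2,6}  now seen {0,1,2,6}
R = {0,1,2,6}

Answer: UNREACHABLE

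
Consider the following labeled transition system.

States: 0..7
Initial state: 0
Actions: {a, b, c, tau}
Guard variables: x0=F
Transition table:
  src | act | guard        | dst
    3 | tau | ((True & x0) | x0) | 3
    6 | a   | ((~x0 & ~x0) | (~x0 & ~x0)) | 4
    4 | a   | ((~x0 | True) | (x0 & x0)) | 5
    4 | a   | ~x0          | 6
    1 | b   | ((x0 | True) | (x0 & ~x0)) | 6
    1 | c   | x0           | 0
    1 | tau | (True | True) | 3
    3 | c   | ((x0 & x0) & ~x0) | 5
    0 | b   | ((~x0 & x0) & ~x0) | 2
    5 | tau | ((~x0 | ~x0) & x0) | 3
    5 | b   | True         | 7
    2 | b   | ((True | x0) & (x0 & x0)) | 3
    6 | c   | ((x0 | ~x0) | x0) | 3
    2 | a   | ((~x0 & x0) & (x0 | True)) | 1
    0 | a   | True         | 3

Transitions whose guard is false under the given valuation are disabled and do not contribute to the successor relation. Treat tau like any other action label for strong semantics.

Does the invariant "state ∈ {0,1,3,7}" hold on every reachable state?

Answer: INVARIANT HOLDS

Trace:
Inv-set: {0,1,3,7}
Reachable = {0,3}
  0: ✓
  3: ✓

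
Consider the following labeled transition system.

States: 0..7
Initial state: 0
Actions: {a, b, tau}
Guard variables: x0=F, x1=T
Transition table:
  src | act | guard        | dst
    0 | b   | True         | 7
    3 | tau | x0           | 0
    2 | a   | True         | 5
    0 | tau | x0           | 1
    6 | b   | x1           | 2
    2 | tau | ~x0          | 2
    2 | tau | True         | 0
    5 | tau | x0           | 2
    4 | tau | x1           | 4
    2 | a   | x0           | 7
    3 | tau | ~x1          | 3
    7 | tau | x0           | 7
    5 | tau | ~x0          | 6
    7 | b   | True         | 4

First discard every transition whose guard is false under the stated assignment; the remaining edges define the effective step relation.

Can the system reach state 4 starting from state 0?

Guard filter leaves 8 enabled edge(s).
depth 0: {0}
depth 1: {7}  now seen {0,7}
depth 2: {4}  now seen {0,4,7}
Reachable = {0,4,7}
Path to 4: b·b

Answer: REACHABLE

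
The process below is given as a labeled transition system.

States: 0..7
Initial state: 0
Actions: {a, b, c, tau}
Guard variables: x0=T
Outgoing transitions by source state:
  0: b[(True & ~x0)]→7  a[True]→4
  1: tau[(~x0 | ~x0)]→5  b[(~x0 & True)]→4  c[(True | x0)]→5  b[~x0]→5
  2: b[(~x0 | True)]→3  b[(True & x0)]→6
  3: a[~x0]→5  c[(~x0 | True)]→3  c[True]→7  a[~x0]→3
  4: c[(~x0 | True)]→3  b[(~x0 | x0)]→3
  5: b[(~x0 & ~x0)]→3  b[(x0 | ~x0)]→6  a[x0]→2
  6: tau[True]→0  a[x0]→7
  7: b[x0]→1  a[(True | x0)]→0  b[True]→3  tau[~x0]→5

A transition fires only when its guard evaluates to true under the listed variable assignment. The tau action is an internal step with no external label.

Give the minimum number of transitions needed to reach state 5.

BFS to 5:
  depth 0: {0}
  depth 1: {4}
  depth 2: {3}
  depth 3: {7}
  depth 4: {1}
  depth 5: {5}
depth(5)=5, e.g. a·b·c·b·c

Answer: 5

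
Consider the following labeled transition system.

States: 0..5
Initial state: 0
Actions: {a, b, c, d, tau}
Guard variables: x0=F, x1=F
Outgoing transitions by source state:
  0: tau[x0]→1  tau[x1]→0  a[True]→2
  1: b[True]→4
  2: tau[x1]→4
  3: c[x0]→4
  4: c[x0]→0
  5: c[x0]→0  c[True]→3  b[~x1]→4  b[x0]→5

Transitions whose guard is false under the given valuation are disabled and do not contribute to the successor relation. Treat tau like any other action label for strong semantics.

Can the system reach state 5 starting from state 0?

Answer: UNREACHABLE

Trace:
Guard filter leaves 4 enabled edge(s).
Layer 0: {0}
Layer 1: {2}  now seen {0,2}
Reach set: {0,2}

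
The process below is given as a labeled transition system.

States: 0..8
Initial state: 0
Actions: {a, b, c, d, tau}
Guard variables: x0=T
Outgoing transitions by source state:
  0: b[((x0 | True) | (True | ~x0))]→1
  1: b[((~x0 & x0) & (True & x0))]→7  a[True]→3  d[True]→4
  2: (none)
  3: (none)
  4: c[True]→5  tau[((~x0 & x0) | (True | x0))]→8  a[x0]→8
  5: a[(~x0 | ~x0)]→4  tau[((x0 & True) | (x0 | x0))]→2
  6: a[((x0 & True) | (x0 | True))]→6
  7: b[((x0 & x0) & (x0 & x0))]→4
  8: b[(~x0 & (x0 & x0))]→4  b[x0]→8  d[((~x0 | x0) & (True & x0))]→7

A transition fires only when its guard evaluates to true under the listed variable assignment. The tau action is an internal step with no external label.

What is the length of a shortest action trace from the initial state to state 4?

BFS to 4:
  depth 0: {0}
  depth 1: {1}
  depth 2: {3,4}
depth(4)=2, e.g. b·d

Answer: 2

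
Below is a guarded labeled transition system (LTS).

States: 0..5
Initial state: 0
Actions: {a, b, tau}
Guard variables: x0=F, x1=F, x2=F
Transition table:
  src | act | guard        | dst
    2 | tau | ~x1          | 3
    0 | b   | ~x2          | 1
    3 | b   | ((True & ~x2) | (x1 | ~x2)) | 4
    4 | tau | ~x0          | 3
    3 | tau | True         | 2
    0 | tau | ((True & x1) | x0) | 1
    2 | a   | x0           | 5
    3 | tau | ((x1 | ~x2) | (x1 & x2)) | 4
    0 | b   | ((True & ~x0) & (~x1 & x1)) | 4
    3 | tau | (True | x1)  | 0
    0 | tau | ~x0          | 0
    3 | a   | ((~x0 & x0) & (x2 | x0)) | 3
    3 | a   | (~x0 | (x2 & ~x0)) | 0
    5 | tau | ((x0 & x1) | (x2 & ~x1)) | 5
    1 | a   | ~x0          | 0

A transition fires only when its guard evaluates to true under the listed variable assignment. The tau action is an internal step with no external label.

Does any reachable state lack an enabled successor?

Answer: DEADLOCK-FREE

Working:
R = {0,1}
  0: b→1  tau→0  [deg 2]
  1: a→0  [deg 1]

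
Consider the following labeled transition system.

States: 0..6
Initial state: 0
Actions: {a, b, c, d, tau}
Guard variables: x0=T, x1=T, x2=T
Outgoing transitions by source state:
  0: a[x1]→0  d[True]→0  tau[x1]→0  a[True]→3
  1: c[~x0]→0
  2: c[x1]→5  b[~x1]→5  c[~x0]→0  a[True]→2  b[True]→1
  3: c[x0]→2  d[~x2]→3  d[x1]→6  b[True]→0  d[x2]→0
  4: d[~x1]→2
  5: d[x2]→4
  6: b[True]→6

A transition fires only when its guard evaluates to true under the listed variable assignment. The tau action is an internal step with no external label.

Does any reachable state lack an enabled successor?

Reachable = {0,1,2,3,4,5,6}
  0: a→0  a→3  d→0  tau→0  [4 exit(s)]
  1: ∅  [deadlock]
  2: a→2  b→1  c→5  [3 exit(s)]
  3: b→0  c→2  d→0  d→6  [4 exit(s)]
  4: ∅  [deadlock]
  5: d→4  [1 exit(s)]
  6: b→6  [1 exit(s)]
witness 1: a·c·b

Answer: DEADLOCK at state 1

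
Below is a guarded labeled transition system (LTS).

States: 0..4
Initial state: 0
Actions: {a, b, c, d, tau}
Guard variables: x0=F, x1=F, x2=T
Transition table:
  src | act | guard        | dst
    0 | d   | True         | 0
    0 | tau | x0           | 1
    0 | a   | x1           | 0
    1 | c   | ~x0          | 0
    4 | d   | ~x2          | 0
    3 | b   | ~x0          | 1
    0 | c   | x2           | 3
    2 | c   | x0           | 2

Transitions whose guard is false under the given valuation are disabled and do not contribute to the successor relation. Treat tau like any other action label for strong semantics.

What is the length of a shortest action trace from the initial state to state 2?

Answer: UNREACHABLE

Trace:
Layered search for 2:
  Layer 0: {0}
  Layer 1: {3}
  Layer 2: {1}
2 never appears.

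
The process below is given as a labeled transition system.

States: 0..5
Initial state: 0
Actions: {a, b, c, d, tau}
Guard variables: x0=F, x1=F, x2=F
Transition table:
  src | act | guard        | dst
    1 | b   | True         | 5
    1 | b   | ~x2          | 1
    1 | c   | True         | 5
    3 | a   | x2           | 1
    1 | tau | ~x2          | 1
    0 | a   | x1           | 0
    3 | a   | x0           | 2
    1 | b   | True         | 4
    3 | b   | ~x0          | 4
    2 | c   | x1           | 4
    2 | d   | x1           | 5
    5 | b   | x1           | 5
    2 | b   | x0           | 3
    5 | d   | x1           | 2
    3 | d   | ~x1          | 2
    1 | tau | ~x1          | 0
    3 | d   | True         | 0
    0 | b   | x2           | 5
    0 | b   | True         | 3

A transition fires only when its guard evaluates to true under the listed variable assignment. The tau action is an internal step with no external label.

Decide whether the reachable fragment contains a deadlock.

Reach set: {0,2,3,4}
  0: b→3  [1 out]
  2: ∅  [STUCK]
  3: b→4  d→0  d→2  [3 out]
  4: ∅  [STUCK]
trace reaching 2: b·d

Answer: DEADLOCK at state 2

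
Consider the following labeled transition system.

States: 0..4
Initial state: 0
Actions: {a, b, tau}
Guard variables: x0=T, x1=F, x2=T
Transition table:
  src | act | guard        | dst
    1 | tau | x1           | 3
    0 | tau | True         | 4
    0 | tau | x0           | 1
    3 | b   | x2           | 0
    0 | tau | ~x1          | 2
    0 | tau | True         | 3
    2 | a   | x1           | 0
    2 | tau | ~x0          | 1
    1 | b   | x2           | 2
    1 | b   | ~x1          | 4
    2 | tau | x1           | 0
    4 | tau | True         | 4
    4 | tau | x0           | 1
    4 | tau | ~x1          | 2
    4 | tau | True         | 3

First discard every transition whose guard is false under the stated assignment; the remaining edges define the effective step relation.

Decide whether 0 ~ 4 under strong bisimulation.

Refine partition for ~:
  round 0: {{0,1,2,3,4}}
  round 1: {{0,4},{1,3},{2}}
  round 2: {{0,4},{1},{2},{3}}
Fixed point at round 3; 4 class(es).
0∈{0,4}, 4∈{0,4}

Answer: BISIMILAR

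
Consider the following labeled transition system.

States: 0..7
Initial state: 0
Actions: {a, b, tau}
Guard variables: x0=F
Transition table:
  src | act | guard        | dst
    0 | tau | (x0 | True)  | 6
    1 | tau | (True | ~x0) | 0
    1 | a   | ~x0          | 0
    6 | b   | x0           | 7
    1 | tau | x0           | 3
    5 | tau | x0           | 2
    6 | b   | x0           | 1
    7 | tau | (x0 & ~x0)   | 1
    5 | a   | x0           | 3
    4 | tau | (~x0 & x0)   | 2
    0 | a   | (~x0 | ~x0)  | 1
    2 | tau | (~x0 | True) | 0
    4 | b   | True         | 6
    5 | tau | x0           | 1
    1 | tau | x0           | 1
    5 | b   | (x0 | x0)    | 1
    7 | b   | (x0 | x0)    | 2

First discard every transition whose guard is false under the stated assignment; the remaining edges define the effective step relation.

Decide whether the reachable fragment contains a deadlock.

Answer: DEADLOCK at state 6

Trace:
Reachable = {0,1,6}
  0: a→1  tau→6  [deg 2]
  1: a→0  tau→0  [deg 2]
  6: ∅  [STUCK]
Path to 6: tau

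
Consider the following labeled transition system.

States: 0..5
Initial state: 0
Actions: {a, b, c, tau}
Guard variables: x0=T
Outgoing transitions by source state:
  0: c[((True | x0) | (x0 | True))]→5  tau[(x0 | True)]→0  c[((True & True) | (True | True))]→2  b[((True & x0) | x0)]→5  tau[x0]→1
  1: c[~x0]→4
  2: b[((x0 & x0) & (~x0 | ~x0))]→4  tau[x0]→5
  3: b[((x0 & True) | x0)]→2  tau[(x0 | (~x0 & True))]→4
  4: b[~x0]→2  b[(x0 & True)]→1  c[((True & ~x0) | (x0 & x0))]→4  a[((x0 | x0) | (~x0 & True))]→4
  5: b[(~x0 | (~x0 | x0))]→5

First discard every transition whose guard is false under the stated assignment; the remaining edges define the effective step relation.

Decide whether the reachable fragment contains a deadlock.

R = {0,1,2,5}
  0: b→5  c→2  c→5  tau→0  tau→1  [5 out]
  1: ∅  [deadlock]
  2: tau→5  [1 out]
  5: b→5  [1 out]
trace reaching 1: tau

Answer: DEADLOCK at state 1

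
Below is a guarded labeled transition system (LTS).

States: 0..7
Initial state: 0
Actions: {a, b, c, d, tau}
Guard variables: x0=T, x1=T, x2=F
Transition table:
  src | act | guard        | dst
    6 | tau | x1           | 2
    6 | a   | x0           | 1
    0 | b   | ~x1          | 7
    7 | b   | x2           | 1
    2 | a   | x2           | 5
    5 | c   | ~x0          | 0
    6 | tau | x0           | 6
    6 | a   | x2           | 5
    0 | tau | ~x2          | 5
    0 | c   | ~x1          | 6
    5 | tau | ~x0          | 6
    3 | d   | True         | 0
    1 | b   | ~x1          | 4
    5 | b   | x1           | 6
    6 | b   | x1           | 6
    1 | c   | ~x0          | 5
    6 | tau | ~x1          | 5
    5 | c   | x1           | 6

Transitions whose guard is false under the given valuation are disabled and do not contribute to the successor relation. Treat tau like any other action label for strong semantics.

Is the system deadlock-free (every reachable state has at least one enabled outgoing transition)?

Reach set: {0,1,2,5,6}
  0: tau→5  [deg 1]
  1: ∅  [no exit]
  2: ∅  [no exit]
  5: b→6  c→6  [deg 2]
  6: a→1  b→6  tau→2  tau→6  [deg 4]
witness 1: tau·b·a

Answer: DEADLOCK at state 1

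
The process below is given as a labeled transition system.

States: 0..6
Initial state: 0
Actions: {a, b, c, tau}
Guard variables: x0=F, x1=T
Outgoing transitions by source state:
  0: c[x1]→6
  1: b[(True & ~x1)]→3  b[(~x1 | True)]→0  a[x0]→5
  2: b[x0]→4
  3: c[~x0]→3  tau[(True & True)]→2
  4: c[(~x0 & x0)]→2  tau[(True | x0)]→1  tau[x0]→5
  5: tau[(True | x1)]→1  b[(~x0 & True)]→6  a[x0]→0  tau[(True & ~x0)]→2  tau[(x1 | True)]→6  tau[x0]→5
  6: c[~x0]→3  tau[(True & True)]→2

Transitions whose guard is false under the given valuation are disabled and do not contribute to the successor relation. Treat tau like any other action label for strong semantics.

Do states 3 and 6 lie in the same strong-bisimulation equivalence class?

Answer: BISIMILAR

Analysis:
Compute ~ classes (split until stable):
  P[0] = {{0,1,2,3,4,5,6}}
  P[1] = {{0},{1},{2},{3,6},{4},{5}}
Fixed point at round 2; 6 class(es).
3∈{3,6}, 6∈{3,6}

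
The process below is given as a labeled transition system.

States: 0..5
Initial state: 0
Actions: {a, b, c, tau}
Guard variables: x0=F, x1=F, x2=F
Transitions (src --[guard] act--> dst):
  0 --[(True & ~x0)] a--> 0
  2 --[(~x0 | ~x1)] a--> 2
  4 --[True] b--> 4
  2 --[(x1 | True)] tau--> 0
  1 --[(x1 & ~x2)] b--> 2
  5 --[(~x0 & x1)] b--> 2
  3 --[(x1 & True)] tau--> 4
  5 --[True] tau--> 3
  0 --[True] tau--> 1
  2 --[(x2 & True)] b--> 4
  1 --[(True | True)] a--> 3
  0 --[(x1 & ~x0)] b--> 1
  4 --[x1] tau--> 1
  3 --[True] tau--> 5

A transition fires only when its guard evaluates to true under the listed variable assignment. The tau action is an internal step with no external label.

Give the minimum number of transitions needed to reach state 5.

Answer: 3

Trace:
BFS to 5:
  Layer 0: {0}
  Layer 1: {1}
  Layer 2: {3}
  Layer 3: {5}
first hit 5 at d=3 via tau·a·tau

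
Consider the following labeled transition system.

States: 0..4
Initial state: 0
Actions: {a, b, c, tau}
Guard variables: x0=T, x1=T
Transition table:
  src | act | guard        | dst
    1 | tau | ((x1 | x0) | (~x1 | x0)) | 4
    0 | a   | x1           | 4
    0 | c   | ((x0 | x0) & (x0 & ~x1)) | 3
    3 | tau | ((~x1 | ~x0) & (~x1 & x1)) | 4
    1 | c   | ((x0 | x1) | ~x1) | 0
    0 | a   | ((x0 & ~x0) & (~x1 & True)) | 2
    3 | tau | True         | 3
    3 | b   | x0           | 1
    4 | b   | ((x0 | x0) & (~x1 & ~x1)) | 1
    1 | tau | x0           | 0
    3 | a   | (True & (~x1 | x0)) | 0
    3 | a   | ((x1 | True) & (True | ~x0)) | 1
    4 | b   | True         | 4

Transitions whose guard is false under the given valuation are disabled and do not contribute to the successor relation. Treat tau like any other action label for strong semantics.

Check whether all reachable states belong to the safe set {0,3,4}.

Safe = {0,3,4}
R = {0,4}
  0: safe
  4: safe

Answer: INVARIANT HOLDS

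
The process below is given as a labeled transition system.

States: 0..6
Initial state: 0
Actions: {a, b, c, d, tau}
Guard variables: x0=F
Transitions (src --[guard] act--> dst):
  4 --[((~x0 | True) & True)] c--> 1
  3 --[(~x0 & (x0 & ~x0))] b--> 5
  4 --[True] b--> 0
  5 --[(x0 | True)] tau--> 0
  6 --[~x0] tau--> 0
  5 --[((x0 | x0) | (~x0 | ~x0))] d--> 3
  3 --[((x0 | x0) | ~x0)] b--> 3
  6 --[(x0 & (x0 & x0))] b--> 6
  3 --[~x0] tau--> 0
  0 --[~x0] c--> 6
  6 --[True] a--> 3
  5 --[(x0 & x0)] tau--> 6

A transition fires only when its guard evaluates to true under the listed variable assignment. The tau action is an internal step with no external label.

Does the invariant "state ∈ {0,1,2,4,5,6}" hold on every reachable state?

Answer: INVARIANT VIOLATED at state 3

Trace:
Inv-set: {0,1,2,4,5,6}
Reachable = {0,3,6}
  0: safe
  3: ✗ unsafe
  6: safe
counterexample path to 3: c·a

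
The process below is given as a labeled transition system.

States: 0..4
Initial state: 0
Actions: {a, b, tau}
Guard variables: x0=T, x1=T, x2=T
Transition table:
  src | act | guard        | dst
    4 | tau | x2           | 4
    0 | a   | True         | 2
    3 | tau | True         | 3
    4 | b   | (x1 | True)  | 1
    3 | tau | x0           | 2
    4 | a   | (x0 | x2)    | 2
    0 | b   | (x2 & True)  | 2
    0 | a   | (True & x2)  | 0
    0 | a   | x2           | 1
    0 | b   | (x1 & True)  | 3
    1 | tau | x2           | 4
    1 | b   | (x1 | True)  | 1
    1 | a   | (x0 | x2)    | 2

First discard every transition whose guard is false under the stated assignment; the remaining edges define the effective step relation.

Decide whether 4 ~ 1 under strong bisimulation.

Answer: BISIMILAR

Working:
Compute ~ classes (split until stable):
  P[0] = {{0,1,2,3,4}}
  P[1] = {{0},{1,4},{2},{3}}
Fixed point at round 2; 4 class(es).
[4]={1,4}  [1]={1,4}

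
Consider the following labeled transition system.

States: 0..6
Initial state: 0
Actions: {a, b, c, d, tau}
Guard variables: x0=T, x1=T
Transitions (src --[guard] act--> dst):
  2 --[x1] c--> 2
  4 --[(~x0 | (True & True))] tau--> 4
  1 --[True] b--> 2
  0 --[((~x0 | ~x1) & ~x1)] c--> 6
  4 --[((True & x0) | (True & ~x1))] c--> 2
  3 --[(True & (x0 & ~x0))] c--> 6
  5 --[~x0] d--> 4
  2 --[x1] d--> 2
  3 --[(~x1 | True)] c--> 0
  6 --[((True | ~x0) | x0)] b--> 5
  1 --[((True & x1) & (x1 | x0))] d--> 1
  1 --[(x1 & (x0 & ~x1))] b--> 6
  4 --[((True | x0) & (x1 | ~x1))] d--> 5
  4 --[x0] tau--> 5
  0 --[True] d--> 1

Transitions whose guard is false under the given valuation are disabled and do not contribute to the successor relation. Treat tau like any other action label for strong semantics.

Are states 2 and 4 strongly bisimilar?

Compute ~ classes (split until stable):
  round 0: {{0,1,2,3,4,5,6}}
  round 1: {{0},{1},{2},{3},{4},{5},{6}}
stable after 2 split(s): 7 block(s)
2∈{2}, 4∈{4}

Answer: NOT BISIMILAR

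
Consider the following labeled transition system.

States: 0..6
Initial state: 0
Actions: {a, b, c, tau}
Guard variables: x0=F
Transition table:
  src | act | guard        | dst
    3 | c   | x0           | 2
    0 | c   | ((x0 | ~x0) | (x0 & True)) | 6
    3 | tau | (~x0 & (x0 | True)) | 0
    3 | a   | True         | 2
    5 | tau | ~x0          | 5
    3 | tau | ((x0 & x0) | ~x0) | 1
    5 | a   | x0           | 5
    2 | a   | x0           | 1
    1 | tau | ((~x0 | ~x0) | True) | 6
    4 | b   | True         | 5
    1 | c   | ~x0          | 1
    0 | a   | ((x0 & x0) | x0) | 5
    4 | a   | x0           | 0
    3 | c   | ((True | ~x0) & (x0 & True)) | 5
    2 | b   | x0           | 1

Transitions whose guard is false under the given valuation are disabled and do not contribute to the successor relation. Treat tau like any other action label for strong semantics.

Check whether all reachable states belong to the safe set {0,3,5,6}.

Answer: INVARIANT HOLDS

Working:
Safe = {0,3,5,6}
R = {0,6}
  0: safe
  6: safe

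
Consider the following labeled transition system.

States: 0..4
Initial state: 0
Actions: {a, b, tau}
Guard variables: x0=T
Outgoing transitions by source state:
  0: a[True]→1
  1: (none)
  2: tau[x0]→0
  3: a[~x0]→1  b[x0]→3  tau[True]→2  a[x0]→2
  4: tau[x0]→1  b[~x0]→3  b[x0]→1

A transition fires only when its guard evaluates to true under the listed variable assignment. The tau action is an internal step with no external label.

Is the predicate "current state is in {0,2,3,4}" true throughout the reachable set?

Allowed set {0,2,3,4}
R = {0,1}
  0: ✓
  1: VIOLATES
counterexample path to 1: a

Answer: INVARIANT VIOLATED at state 1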